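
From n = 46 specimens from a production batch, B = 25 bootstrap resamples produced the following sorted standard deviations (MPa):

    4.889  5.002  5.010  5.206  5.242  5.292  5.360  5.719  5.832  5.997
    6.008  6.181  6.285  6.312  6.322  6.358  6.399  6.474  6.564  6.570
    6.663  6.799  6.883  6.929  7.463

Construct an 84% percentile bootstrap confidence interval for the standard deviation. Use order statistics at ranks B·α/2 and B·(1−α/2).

α = 0.16; lower rank = 25 × 0.080 = 2; upper rank = 25 × 0.920 = 23.
The 2nd smallest replicate is 5.002; the 23rd is 6.883.

(5.002, 6.883)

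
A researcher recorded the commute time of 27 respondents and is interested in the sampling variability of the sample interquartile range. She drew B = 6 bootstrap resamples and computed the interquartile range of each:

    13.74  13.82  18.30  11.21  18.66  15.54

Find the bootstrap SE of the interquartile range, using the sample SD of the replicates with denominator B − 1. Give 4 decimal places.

Bootstrap SE is the standard deviation of the 6 replicate interquartile ranges.
Mean of replicates: (13.74 + 13.82 + 18.30 + 11.21 + 18.66 + 15.54) / 6 = 91.27000 / 6 = 15.21167
Sum of squared deviations: (−1.47167)² + (−1.39167)² + (+3.08833)² + (−4.00167)² + (+3.44833)² + (+0.32833)² = 41.65248
Variance = 41.65248 / 5 = 8.33050
SE* = √8.33050

SE* = 2.8863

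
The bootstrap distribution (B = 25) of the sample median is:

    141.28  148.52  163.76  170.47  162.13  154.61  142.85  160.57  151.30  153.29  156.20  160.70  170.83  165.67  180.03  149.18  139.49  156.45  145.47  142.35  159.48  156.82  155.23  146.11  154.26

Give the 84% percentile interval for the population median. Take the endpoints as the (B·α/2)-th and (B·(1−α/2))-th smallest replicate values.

(141.28, 170.47)

Sorted replicates: 139.49, 141.28, 142.35, 142.85, 145.47, 146.11, 148.52, 149.18, 151.30, 153.29, 154.26, 154.61, 155.23, 156.20, 156.45, 156.82, 159.48, 160.57, 160.70, 162.13, 163.76, 165.67, 170.47, 170.83, 180.03
α = 0.16; lower rank = 25 × 0.080 = 2; upper rank = 25 × 0.920 = 23.
The 2nd smallest replicate is 141.28; the 23rd is 170.47.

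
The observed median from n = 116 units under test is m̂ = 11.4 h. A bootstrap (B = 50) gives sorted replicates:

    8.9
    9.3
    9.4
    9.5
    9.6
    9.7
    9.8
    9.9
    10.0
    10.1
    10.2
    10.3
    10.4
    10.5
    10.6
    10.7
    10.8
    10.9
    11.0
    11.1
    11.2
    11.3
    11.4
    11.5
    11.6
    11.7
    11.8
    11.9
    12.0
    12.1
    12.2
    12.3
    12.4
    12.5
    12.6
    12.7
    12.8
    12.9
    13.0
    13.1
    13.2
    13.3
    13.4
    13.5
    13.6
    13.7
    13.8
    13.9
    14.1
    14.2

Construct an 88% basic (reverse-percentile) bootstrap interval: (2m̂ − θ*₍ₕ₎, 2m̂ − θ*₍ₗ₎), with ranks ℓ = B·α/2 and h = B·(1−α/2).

Percentile endpoints at ranks 3 and 47: θ*₍3₎ = 9.4, θ*₍47₎ = 13.8.
Basic interval reflects these around m̂:
  lower = 2 × 11.4 − 13.8 = 9.0
  upper = 2 × 11.4 − 9.4 = 13.4

(9.0, 13.4)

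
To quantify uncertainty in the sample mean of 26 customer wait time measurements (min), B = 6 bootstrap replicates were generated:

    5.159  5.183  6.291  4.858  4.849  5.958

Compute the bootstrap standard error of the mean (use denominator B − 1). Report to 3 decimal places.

Bootstrap SE is the standard deviation of the 6 replicate means.
Mean of replicates: (5.159 + 5.183 + 6.291 + 4.858 + 4.849 + 5.958) / 6 = 32.2980 / 6 = 5.3830
Sum of squared deviations: (−0.2240)² + (−0.2000)² + (+0.9080)² + (−0.5250)² + (−0.5340)² + (+0.5750)² = 1.8060
Variance = 1.8060 / 5 = 0.3612
SE* = √0.3612

SE* = 0.601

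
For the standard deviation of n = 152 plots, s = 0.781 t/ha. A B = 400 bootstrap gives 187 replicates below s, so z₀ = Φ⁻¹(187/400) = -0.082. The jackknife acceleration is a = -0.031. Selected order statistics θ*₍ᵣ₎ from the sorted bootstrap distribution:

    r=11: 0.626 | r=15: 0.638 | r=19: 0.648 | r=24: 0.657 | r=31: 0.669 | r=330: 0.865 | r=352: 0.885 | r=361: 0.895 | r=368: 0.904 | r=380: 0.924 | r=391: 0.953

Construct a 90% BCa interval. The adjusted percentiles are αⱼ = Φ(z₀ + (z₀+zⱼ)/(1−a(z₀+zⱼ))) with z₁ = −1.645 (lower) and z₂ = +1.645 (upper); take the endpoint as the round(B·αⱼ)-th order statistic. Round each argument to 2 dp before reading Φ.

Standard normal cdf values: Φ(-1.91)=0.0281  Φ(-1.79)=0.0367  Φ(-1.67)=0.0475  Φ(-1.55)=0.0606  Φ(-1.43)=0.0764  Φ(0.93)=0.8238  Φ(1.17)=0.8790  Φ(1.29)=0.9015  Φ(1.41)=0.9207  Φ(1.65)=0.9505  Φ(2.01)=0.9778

(0.626, 0.904)

Lower: z₀ + z₁ = -0.082 + (-1.645) = -1.727; 1 − a(z₀+z₁) = 1 − (-0.031)(-1.727) = 0.9465; argument = -0.082 + (-1.727)/0.9465 = -1.9067 → -1.91.
α₁ = Φ(-1.91) = 0.0281; rank = round(400 × 0.0281) = 11; θ*₍11₎ = 0.626.
Upper: z₀ + z₂ = 1.563; 1 − a(z₀+z₂) = 1.0485; argument = 1.4088 → 1.41; α₂ = 0.9207; rank = 368; θ*₍368₎ = 0.904.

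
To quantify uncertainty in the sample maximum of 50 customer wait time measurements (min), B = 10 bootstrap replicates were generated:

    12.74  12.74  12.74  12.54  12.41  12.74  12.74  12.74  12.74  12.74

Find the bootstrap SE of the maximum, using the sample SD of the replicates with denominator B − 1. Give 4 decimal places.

SE* = 0.1159

Bootstrap SE is the standard deviation of the 10 replicate maximums.
Mean of replicates: (12.74 + 12.74 + 12.74 + 12.54 + 12.41 + 12.74 + 12.74 + 12.74 + 12.74 + 12.74) / 10 = 126.870000 / 10 = 12.687000
Sum of squared deviations: (+0.053000)² + (+0.053000)² + (+0.053000)² + (−0.147000)² + (−0.277000)² + (+0.053000)² + (+0.053000)² + (+0.053000)² + (+0.053000)² + (+0.053000)² = 0.120810
Variance = 0.120810 / 9 = 0.013423
SE* = √0.013423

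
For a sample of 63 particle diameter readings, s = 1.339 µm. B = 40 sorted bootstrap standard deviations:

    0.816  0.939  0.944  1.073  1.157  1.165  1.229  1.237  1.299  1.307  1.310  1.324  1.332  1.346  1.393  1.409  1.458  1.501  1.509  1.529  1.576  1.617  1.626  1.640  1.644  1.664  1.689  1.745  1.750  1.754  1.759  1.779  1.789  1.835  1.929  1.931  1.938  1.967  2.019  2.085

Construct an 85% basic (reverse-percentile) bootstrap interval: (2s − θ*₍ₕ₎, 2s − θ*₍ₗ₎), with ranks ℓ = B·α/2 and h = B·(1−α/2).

(0.740, 1.734)

Percentile endpoints at ranks 3 and 37: θ*₍3₎ = 0.944, θ*₍37₎ = 1.938.
Basic interval reflects these around s:
  lower = 2 × 1.339 − 1.938 = 0.740
  upper = 2 × 1.339 − 0.944 = 1.734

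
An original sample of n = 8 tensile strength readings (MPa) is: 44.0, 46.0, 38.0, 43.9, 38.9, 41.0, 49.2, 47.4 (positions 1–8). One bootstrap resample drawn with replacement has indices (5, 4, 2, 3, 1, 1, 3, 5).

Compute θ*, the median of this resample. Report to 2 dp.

θ* = 41.40

Resample values: 38.9, 43.9, 46.0, 38.0, 44.0, 44.0, 38.0, 38.9.
Sorted: 38.0, 38.0, 38.9, 38.9, 43.9, 44.0, 44.0, 46.0
Median = average of the two middle values = 41.40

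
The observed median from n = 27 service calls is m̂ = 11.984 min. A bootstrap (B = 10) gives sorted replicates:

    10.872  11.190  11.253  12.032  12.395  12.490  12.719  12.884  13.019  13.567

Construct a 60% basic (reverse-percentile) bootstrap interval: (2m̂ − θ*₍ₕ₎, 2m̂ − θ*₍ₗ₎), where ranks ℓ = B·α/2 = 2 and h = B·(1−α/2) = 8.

(11.084, 12.778)

Percentile endpoints at ranks 2 and 8: θ*₍2₎ = 11.190, θ*₍8₎ = 12.884.
Basic interval reflects these around m̂:
  lower = 2 × 11.984 − 12.884 = 11.084
  upper = 2 × 11.984 − 11.190 = 12.778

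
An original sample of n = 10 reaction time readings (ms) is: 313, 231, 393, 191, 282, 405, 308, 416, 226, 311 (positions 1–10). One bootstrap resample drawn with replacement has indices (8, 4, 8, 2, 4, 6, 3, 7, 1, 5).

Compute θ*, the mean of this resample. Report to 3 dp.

Resample values: 416, 191, 416, 231, 191, 405, 393, 308, 313, 282.
Mean = (416 + 191 + 416 + 231 + 191 + 405 + 393 + 308 + 313 + 282) / 10 = 3146.0 / 10 = 314.600

θ* = 314.600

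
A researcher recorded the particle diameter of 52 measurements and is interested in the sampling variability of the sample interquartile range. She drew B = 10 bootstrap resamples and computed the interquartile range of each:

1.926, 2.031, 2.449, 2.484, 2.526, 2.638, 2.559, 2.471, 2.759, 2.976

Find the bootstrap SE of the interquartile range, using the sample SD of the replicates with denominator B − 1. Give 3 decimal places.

Bootstrap SE is the standard deviation of the 10 replicate interquartile ranges.
Mean of replicates: (1.926 + 2.031 + 2.449 + 2.484 + 2.526 + 2.638 + 2.559 + 2.471 + 2.759 + 2.976) / 10 = 24.8190 / 10 = 2.4819
Sum of squared deviations: (−0.5559)² + (−0.4509)² + (−0.0329)² + (+0.0021)² + (+0.0441)² + (+0.1561)² + (+0.0771)² + (−0.0109)² + (+0.2771)² + (+0.4941)² = 0.8667
Variance = 0.8667 / 9 = 0.0963
SE* = √0.0963

SE* = 0.310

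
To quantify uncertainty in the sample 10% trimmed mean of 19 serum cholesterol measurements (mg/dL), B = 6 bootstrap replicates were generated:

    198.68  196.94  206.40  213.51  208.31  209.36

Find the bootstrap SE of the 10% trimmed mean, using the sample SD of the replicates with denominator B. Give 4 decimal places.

Bootstrap SE is the standard deviation of the 6 replicate 10% trimmed means.
Mean of replicates: (198.68 + 196.94 + 206.40 + 213.51 + 208.31 + 209.36) / 6 = 1233.20000 / 6 = 205.53333
Sum of squared deviations: (−6.85333)² + (−8.59333)² + (+0.86667)² + (+7.97667)² + (+2.77667)² + (+3.82667)² = 207.54513
Variance = 207.54513 / 6 = 34.59086
SE* = √34.59086

SE* = 5.8814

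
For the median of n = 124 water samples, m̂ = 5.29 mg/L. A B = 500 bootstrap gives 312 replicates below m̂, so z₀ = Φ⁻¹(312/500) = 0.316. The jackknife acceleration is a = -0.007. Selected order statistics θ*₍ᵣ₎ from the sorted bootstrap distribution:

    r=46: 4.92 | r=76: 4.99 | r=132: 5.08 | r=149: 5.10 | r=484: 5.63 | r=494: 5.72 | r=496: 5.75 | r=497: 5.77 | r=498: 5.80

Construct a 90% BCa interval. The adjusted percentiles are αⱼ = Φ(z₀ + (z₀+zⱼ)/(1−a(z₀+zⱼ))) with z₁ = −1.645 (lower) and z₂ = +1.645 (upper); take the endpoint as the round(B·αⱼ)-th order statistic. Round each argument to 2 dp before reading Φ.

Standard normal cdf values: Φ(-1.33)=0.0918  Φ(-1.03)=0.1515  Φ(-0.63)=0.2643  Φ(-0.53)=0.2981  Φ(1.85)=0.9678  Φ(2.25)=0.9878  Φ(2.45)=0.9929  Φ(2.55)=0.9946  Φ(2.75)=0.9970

Lower: z₀ + z₁ = 0.316 + (-1.645) = -1.329; 1 − a(z₀+z₁) = 1 − (-0.007)(-1.329) = 0.9907; argument = 0.316 + (-1.329)/0.9907 = -1.0255 → -1.03.
α₁ = Φ(-1.03) = 0.1515; rank = round(500 × 0.1515) = 76; θ*₍76₎ = 4.99.
Upper: z₀ + z₂ = 1.961; 1 − a(z₀+z₂) = 1.0137; argument = 2.2504 → 2.25; α₂ = 0.9878; rank = 494; θ*₍494₎ = 5.72.

(4.99, 5.72)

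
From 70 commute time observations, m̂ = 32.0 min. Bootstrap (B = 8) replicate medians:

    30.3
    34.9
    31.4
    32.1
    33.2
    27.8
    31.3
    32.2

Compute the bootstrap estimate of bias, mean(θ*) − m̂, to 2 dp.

mean(θ*) = (30.3 + 34.9 + 31.4 + 32.1 + 33.2 + 27.8 + 31.3 + 32.2) / 8 = 31.650
bias = 31.650 − 32.0

bias = −0.35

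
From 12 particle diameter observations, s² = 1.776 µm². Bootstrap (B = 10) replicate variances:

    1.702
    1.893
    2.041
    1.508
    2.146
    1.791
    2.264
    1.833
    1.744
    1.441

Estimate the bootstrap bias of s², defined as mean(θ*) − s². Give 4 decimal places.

mean(θ*) = (1.702 + 1.893 + 2.041 + 1.508 + 2.146 + 1.791 + 2.264 + 1.833 + 1.744 + 1.441) / 10 = 1.83630
bias = 1.83630 − 1.776

bias = +0.0603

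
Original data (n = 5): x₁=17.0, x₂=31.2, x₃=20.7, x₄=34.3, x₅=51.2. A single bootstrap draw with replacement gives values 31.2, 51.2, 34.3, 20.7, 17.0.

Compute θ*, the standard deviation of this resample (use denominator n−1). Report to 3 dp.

θ* = 13.426

Mean = 30.8800; sum of squared deviations = 720.9880
s² = 720.9880 / 4 = 180.2470
s = √180.2470 = 13.426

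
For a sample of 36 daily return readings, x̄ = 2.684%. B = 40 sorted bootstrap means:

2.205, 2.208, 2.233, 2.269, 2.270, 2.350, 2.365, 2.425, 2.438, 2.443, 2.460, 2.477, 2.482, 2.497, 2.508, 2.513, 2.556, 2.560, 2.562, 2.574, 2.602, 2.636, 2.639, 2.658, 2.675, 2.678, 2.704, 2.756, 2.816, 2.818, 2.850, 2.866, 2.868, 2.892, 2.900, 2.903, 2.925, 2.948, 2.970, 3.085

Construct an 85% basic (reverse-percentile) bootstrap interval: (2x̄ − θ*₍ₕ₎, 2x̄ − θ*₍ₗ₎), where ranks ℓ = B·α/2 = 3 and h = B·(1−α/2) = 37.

(2.443, 3.135)

Percentile endpoints at ranks 3 and 37: θ*₍3₎ = 2.233, θ*₍37₎ = 2.925.
Basic interval reflects these around x̄:
  lower = 2 × 2.684 − 2.925 = 2.443
  upper = 2 × 2.684 − 2.233 = 3.135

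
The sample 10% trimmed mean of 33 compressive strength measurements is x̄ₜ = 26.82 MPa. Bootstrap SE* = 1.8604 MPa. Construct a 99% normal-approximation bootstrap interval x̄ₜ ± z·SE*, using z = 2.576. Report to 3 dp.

Margin = 2.576 × 1.8604 = 4.7924
Interval: 26.82 ± 4.7924

(22.028, 31.612)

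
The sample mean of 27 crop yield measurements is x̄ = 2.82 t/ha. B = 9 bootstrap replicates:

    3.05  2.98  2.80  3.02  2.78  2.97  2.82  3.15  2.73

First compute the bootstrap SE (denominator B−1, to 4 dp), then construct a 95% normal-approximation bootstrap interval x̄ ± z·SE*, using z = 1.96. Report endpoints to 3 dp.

(2.538, 3.102)

Mean of replicates = 2.9222; sum of squared deviations = 0.1660; SE* = √(0.1660/8) = 0.1440
Margin = 1.96 × 0.1440 = 0.2822
Interval: 2.82 ± 0.2822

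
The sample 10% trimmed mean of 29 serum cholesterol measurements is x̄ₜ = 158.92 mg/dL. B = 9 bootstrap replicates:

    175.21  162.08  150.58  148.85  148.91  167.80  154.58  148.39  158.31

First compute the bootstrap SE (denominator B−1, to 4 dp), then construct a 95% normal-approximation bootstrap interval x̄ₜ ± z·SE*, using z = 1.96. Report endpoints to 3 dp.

(140.216, 177.624)

Mean of replicates = 157.1900; sum of squared deviations = 728.5172; SE* = √(728.5172/8) = 9.5428
Margin = 1.96 × 9.5428 = 18.7039
Interval: 158.92 ± 18.7039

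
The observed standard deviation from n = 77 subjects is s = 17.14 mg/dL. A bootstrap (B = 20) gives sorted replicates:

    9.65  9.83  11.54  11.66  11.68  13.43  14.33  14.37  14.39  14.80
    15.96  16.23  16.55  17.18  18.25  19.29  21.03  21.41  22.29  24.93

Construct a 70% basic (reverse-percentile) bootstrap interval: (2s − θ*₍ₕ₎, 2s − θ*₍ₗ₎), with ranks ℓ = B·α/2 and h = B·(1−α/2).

(13.25, 22.74)

Percentile endpoints at ranks 3 and 17: θ*₍3₎ = 11.54, θ*₍17₎ = 21.03.
Basic interval reflects these around s:
  lower = 2 × 17.14 − 21.03 = 13.25
  upper = 2 × 17.14 − 11.54 = 22.74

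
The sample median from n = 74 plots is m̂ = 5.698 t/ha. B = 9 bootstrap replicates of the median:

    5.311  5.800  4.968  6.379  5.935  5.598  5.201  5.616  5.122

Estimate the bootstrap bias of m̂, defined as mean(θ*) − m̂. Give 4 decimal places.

bias = −0.1502

mean(θ*) = (5.311 + 5.800 + 4.968 + 6.379 + 5.935 + 5.598 + 5.201 + 5.616 + 5.122) / 9 = 5.54778
bias = 5.54778 − 5.698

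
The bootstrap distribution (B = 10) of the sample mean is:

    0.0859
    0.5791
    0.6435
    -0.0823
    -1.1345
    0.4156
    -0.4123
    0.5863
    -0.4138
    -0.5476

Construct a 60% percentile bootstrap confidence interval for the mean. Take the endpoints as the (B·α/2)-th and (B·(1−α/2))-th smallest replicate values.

(-0.5476, 0.5791)

Sorted replicates: -1.1345, -0.5476, -0.4138, -0.4123, -0.0823, 0.0859, 0.4156, 0.5791, 0.5863, 0.6435
α = 0.40; lower rank = 10 × 0.200 = 2; upper rank = 10 × 0.800 = 8.
The 2nd smallest replicate is -0.5476; the 8th is 0.5791.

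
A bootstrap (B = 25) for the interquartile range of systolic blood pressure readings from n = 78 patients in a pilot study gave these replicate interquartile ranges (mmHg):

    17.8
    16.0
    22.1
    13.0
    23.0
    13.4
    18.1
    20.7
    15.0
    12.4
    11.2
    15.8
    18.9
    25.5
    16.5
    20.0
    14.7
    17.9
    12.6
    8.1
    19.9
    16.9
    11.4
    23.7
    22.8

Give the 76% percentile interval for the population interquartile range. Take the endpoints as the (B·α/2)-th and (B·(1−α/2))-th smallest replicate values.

(11.4, 22.8)

Sorted replicates: 8.1, 11.2, 11.4, 12.4, 12.6, 13.0, 13.4, 14.7, 15.0, 15.8, 16.0, 16.5, 16.9, 17.8, 17.9, 18.1, 18.9, 19.9, 20.0, 20.7, 22.1, 22.8, 23.0, 23.7, 25.5
α = 0.24; lower rank = 25 × 0.120 = 3; upper rank = 25 × 0.880 = 22.
The 3rd smallest replicate is 11.4; the 22nd is 22.8.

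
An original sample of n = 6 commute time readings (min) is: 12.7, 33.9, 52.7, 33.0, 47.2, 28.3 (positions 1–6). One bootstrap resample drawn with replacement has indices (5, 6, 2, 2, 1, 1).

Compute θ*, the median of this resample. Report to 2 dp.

θ* = 31.10

Resample values: 47.2, 28.3, 33.9, 33.9, 12.7, 12.7.
Sorted: 12.7, 12.7, 28.3, 33.9, 33.9, 47.2
Median = average of the two middle values = 31.10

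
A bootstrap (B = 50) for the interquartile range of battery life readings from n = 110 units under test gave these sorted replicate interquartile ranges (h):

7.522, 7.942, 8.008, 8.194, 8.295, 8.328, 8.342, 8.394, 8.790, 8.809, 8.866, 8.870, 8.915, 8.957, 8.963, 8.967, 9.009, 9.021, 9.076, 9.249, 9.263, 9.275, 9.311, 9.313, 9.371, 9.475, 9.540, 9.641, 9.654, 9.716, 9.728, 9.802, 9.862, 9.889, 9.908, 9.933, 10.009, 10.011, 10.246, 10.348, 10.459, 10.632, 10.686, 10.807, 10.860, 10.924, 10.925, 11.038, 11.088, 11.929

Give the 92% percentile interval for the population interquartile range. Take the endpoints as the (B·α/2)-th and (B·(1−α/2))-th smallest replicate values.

α = 0.08; lower rank = 50 × 0.040 = 2; upper rank = 50 × 0.960 = 48.
The 2nd smallest replicate is 7.942; the 48th is 11.038.

(7.942, 11.038)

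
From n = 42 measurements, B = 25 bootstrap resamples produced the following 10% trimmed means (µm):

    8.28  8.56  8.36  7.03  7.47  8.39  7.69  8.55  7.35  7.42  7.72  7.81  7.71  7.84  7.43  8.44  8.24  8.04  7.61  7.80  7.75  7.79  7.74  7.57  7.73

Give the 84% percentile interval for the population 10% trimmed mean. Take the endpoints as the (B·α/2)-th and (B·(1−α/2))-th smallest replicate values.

Sorted replicates: 7.03, 7.35, 7.42, 7.43, 7.47, 7.57, 7.61, 7.69, 7.71, 7.72, 7.73, 7.74, 7.75, 7.79, 7.80, 7.81, 7.84, 8.04, 8.24, 8.28, 8.36, 8.39, 8.44, 8.55, 8.56
α = 0.16; lower rank = 25 × 0.080 = 2; upper rank = 25 × 0.920 = 23.
The 2nd smallest replicate is 7.35; the 23rd is 8.44.

(7.35, 8.44)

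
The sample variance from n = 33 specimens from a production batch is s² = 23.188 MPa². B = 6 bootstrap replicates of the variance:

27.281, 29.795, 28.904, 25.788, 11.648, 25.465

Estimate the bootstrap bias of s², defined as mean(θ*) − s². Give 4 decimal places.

mean(θ*) = (27.281 + 29.795 + 28.904 + 25.788 + 11.648 + 25.465) / 6 = 24.81350
bias = 24.81350 − 23.188

bias = +1.6255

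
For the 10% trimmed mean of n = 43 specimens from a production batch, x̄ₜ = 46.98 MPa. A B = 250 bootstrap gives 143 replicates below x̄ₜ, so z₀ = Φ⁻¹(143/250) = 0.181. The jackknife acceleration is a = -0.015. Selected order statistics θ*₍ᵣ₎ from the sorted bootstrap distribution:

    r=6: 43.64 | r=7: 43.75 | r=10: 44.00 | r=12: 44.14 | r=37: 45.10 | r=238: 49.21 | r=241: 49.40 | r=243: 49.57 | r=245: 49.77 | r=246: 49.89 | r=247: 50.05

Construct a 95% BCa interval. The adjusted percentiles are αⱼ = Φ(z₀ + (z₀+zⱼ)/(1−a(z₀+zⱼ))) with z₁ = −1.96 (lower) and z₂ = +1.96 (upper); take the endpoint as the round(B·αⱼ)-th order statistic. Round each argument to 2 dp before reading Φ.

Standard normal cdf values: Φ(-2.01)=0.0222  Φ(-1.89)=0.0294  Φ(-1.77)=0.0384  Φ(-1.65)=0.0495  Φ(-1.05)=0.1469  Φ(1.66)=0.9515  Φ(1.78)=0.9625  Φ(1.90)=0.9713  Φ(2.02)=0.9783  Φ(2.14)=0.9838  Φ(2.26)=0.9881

Lower: z₀ + z₁ = 0.181 + (-1.960) = -1.779; 1 − a(z₀+z₁) = 1 − (-0.015)(-1.779) = 0.9733; argument = 0.181 + (-1.779)/0.9733 = -1.6468 → -1.65.
α₁ = Φ(-1.65) = 0.0495; rank = round(250 × 0.0495) = 12; θ*₍12₎ = 44.14.
Upper: z₀ + z₂ = 2.141; 1 − a(z₀+z₂) = 1.0321; argument = 2.2554 → 2.26; α₂ = 0.9881; rank = 247; θ*₍247₎ = 50.05.

(44.14, 50.05)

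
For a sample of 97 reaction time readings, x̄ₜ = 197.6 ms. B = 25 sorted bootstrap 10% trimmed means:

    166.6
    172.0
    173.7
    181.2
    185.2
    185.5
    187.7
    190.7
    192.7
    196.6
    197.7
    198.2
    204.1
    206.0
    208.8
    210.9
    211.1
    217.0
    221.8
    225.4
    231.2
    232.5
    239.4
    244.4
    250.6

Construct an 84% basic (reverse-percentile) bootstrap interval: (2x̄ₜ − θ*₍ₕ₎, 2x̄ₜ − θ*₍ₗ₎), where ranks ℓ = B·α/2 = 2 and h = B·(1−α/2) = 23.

(155.8, 223.2)

Percentile endpoints at ranks 2 and 23: θ*₍2₎ = 172.0, θ*₍23₎ = 239.4.
Basic interval reflects these around x̄ₜ:
  lower = 2 × 197.6 − 239.4 = 155.8
  upper = 2 × 197.6 − 172.0 = 223.2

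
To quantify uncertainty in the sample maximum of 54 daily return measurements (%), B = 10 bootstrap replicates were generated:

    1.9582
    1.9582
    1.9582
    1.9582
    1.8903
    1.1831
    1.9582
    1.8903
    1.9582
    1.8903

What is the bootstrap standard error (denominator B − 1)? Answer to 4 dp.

Bootstrap SE is the standard deviation of the 10 replicate maximums.
Mean of replicates: (1.9582 + 1.9582 + 1.9582 + 1.9582 + 1.8903 + 1.1831 + 1.9582 + 1.8903 + 1.9582 + 1.8903) / 10 = 18.60320 / 10 = 1.86032
Sum of squared deviations: (+0.09788)² + (+0.09788)² + (+0.09788)² + (+0.09788)² + (+0.02998)² + (−0.67722)² + (+0.09788)² + (+0.02998)² + (+0.09788)² + (+0.02998)² = 0.51881
Variance = 0.51881 / 9 = 0.05765
SE* = √0.05765

SE* = 0.2401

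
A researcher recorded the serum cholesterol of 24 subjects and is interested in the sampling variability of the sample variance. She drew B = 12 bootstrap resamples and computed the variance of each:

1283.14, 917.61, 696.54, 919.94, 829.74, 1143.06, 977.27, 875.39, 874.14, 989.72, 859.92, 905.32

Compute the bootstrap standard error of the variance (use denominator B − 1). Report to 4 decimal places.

Bootstrap SE is the standard deviation of the 12 replicate variances.
Mean of replicates: (1283.14 + 917.61 + 696.54 + 919.94 + 829.74 + 1143.06 + 977.27 + 875.39 + 874.14 + 989.72 + 859.92 + 905.32) / 12 = 11271.79000 / 12 = 939.31583
Sum of squared deviations: (+343.82417)² + (−21.70583)² + (−242.77583)² + (−19.37583)² + (−109.57583)² + (+203.74417)² + (+37.95417)² + (−63.92583)² + (−65.17583)² + (+50.40417)² + (−79.39583)² + (−33.99583)² = 251295.19289
Variance = 251295.19289 / 11 = 22845.01754
SE* = √22845.01754

SE* = 151.1457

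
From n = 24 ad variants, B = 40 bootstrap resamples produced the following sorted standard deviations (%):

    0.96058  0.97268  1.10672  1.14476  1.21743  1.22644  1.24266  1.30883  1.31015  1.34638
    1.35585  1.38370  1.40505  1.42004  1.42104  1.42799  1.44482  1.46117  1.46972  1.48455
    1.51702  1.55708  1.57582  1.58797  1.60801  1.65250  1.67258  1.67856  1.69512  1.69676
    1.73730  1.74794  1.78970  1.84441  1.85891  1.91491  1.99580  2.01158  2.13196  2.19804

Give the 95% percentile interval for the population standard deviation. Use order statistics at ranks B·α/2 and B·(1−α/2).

(0.96058, 2.13196)

α = 0.05; lower rank = 40 × 0.025 = 1; upper rank = 40 × 0.975 = 39.
The 1st smallest replicate is 0.96058; the 39th is 2.13196.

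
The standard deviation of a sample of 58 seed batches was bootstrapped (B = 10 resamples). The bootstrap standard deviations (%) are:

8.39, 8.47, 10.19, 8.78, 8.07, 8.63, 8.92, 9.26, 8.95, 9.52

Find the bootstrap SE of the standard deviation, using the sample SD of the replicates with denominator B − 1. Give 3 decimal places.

Bootstrap SE is the standard deviation of the 10 replicate standard deviations.
Mean of replicates: (8.39 + 8.47 + 10.19 + 8.78 + 8.07 + 8.63 + 8.92 + 9.26 + 8.95 + 9.52) / 10 = 89.1800 / 10 = 8.9180
Sum of squared deviations: (−0.5280)² + (−0.4480)² + (+1.2720)² + (−0.1380)² + (−0.8480)² + (−0.2880)² + (+0.0020)² + (+0.3420)² + (+0.0320)² + (+0.6020)² = 3.3990
Variance = 3.3990 / 9 = 0.3777
SE* = √0.3777

SE* = 0.615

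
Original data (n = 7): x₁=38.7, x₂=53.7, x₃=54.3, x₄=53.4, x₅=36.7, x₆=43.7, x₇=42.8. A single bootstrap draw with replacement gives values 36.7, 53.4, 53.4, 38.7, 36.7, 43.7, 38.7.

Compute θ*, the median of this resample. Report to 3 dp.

Sorted: 36.7, 36.7, 38.7, 38.7, 43.7, 53.4, 53.4
Median = middle value = 38.700

θ* = 38.700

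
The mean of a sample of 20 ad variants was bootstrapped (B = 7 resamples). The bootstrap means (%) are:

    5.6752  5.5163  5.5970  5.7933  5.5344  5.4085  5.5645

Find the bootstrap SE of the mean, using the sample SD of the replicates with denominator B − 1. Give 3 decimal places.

SE* = 0.123

Bootstrap SE is the standard deviation of the 7 replicate means.
Mean of replicates: (5.6752 + 5.5163 + 5.5970 + 5.7933 + 5.5344 + 5.4085 + 5.5645) / 7 = 39.08920 / 7 = 5.58417
Sum of squared deviations: (+0.09103)² + (−0.06787)² + (+0.01283)² + (+0.20913)² + (−0.04977)² + (−0.17567)² + (−0.01967)² = 0.09052
Variance = 0.09052 / 6 = 0.01509
SE* = √0.01509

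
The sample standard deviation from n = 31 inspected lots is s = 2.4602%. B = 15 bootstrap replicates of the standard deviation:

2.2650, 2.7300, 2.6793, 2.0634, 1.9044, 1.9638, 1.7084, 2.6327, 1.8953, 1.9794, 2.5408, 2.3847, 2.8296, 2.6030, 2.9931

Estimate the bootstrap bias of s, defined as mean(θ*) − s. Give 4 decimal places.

mean(θ*) = (2.2650 + 2.7300 + 2.6793 + 2.0634 + 1.9044 + 1.9638 + 1.7084 + 2.6327 + 1.8953 + 1.9794 + 2.5408 + 2.3847 + 2.8296 + 2.6030 + 2.9931) / 15 = 2.34486
bias = 2.34486 − 2.4602

bias = −0.1153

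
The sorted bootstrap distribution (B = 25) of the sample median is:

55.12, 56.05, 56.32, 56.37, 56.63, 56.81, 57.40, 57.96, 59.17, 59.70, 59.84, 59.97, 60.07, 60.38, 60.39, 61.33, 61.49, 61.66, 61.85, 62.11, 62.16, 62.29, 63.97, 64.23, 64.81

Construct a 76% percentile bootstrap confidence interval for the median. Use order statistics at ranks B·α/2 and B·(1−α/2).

α = 0.24; lower rank = 25 × 0.120 = 3; upper rank = 25 × 0.880 = 22.
The 3rd smallest replicate is 56.32; the 22nd is 62.29.

(56.32, 62.29)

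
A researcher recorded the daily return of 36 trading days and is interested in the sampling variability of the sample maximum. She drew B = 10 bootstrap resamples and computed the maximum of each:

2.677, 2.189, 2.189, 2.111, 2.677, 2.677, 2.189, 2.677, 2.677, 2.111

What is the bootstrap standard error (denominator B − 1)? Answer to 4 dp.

SE* = 0.2751

Bootstrap SE is the standard deviation of the 10 replicate maximums.
Mean of replicates: (2.677 + 2.189 + 2.189 + 2.111 + 2.677 + 2.677 + 2.189 + 2.677 + 2.677 + 2.111) / 10 = 24.17400 / 10 = 2.41740
Sum of squared deviations: (+0.25960)² + (−0.22840)² + (−0.22840)² + (−0.30640)² + (+0.25960)² + (+0.25960)² + (−0.22840)² + (+0.25960)² + (+0.25960)² + (−0.30640)² = 0.68122
Variance = 0.68122 / 9 = 0.07569
SE* = √0.07569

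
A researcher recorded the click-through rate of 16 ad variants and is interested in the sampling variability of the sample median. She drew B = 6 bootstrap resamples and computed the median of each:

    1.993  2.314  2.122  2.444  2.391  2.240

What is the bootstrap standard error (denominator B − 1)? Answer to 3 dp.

SE* = 0.170

Bootstrap SE is the standard deviation of the 6 replicate medians.
Mean of replicates: (1.993 + 2.314 + 2.122 + 2.444 + 2.391 + 2.240) / 6 = 13.5040 / 6 = 2.2507
Sum of squared deviations: (−0.2577)² + (+0.0633)² + (−0.1287)² + (+0.1933)² + (+0.1403)² + (−0.0107)² = 0.1441
Variance = 0.1441 / 5 = 0.0288
SE* = √0.0288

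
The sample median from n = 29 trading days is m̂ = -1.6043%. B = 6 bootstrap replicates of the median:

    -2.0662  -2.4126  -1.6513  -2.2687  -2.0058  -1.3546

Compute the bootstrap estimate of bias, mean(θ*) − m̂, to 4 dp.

mean(θ*) = ((-2.0662) + (-2.4126) + (-1.6513) + (-2.2687) + (-2.0058) + (-1.3546)) / 6 = -1.95987
bias = -1.95987 − -1.6043

bias = −0.3556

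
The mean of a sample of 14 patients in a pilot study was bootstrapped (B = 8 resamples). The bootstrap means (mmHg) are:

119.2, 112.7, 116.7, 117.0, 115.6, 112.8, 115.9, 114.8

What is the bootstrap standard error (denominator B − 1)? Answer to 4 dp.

Bootstrap SE is the standard deviation of the 8 replicate means.
Mean of replicates: (119.2 + 112.7 + 116.7 + 117.0 + 115.6 + 112.8 + 115.9 + 114.8) / 8 = 924.70000 / 8 = 115.58750
Sum of squared deviations: (+3.61250)² + (−2.88750)² + (+1.11250)² + (+1.41250)² + (+0.01250)² + (−2.78750)² + (+0.31250)² + (−0.78750)² = 33.10875
Variance = 33.10875 / 7 = 4.72982
SE* = √4.72982

SE* = 2.1748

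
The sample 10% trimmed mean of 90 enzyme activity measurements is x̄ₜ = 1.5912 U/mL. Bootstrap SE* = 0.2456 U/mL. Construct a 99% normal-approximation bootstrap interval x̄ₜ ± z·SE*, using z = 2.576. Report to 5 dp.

Margin = 2.576 × 0.2456 = 0.632666
Interval: 1.5912 ± 0.632666

(0.95853, 2.22387)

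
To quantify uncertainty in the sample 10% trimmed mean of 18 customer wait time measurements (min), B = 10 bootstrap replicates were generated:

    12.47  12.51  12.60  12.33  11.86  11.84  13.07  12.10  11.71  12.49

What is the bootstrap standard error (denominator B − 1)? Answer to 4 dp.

SE* = 0.4198

Bootstrap SE is the standard deviation of the 10 replicate 10% trimmed means.
Mean of replicates: (12.47 + 12.51 + 12.60 + 12.33 + 11.86 + 11.84 + 13.07 + 12.10 + 11.71 + 12.49) / 10 = 122.98000 / 10 = 12.29800
Sum of squared deviations: (+0.17200)² + (+0.21200)² + (+0.30200)² + (+0.03200)² + (−0.43800)² + (−0.45800)² + (+0.77200)² + (−0.19800)² + (−0.58800)² + (+0.19200)² = 1.58616
Variance = 1.58616 / 9 = 0.17624
SE* = √0.17624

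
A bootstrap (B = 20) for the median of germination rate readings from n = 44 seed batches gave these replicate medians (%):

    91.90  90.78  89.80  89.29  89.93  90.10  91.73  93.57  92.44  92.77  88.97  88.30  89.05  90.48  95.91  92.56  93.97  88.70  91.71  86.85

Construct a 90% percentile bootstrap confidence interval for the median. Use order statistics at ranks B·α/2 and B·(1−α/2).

(86.85, 93.97)

Sorted replicates: 86.85, 88.30, 88.70, 88.97, 89.05, 89.29, 89.80, 89.93, 90.10, 90.48, 90.78, 91.71, 91.73, 91.90, 92.44, 92.56, 92.77, 93.57, 93.97, 95.91
α = 0.10; lower rank = 20 × 0.050 = 1; upper rank = 20 × 0.950 = 19.
The 1st smallest replicate is 86.85; the 19th is 93.97.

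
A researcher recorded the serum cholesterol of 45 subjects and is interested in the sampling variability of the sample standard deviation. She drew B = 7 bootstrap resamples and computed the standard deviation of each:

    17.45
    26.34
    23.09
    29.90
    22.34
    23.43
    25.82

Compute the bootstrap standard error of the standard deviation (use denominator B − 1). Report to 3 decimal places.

Bootstrap SE is the standard deviation of the 7 replicate standard deviations.
Mean of replicates: (17.45 + 26.34 + 23.09 + 29.90 + 22.34 + 23.43 + 25.82) / 7 = 168.3700 / 7 = 24.0529
Sum of squared deviations: (−6.6029)² + (+2.2871)² + (−0.9629)² + (+5.8471)² + (−1.7129)² + (−0.6229)² + (+1.7671)² = 90.3895
Variance = 90.3895 / 6 = 15.0649
SE* = √15.0649

SE* = 3.881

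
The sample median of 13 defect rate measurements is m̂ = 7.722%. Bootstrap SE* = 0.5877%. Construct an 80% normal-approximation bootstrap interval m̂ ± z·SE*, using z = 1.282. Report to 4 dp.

(6.9686, 8.4754)

Margin = 1.282 × 0.5877 = 0.75343
Interval: 7.722 ± 0.75343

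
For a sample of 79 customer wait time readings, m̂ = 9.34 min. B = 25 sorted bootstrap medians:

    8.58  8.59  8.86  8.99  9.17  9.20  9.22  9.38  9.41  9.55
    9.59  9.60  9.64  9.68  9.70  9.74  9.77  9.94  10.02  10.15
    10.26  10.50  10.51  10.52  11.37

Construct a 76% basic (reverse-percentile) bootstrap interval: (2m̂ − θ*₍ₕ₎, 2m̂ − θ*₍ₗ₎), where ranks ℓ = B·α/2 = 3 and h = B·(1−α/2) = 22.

(8.18, 9.82)

Percentile endpoints at ranks 3 and 22: θ*₍3₎ = 8.86, θ*₍22₎ = 10.50.
Basic interval reflects these around m̂:
  lower = 2 × 9.34 − 10.50 = 8.18
  upper = 2 × 9.34 − 8.86 = 9.82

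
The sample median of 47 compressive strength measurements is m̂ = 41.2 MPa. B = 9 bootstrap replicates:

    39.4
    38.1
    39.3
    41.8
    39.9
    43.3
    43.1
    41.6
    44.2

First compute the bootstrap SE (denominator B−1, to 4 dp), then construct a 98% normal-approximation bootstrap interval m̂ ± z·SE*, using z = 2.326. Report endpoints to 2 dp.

Mean of replicates = 41.1889; sum of squared deviations = 35.6889; SE* = √(35.6889/8) = 2.1121
Margin = 2.326 × 2.1121 = 4.913
Interval: 41.2 ± 4.913

(36.29, 46.11)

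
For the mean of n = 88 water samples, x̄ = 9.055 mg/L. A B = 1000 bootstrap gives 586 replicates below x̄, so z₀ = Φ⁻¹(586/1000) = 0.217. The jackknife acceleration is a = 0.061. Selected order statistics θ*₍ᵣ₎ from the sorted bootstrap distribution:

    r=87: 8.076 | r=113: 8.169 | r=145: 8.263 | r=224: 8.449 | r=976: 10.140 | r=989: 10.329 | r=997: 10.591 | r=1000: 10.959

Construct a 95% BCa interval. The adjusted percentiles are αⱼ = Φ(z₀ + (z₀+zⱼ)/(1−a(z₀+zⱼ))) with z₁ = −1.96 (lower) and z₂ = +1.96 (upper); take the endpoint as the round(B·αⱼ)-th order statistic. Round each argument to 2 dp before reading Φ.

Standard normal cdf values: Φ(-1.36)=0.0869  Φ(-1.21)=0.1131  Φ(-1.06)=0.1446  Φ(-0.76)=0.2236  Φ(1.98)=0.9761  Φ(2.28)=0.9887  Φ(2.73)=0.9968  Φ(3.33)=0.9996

Lower: z₀ + z₁ = 0.217 + (-1.960) = -1.743; 1 − a(z₀+z₁) = 1 − (0.061)(-1.743) = 1.1063; argument = 0.217 + (-1.743)/1.1063 = -1.3585 → -1.36.
α₁ = Φ(-1.36) = 0.0869; rank = round(1000 × 0.0869) = 87; θ*₍87₎ = 8.076.
Upper: z₀ + z₂ = 2.177; 1 − a(z₀+z₂) = 0.8672; argument = 2.7274 → 2.73; α₂ = 0.9968; rank = 997; θ*₍997₎ = 10.591.

(8.076, 10.591)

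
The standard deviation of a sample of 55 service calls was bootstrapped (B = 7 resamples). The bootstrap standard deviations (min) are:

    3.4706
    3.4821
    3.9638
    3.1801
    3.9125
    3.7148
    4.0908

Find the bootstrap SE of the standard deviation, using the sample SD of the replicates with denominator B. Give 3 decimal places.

SE* = 0.302

Bootstrap SE is the standard deviation of the 7 replicate standard deviations.
Mean of replicates: (3.4706 + 3.4821 + 3.9638 + 3.1801 + 3.9125 + 3.7148 + 4.0908) / 7 = 25.81470 / 7 = 3.68781
Sum of squared deviations: (−0.21721)² + (−0.20571)² + (+0.27599)² + (−0.50771)² + (+0.22469)² + (+0.02699)² + (+0.40299)² = 0.63705
Variance = 0.63705 / 7 = 0.09101
SE* = √0.09101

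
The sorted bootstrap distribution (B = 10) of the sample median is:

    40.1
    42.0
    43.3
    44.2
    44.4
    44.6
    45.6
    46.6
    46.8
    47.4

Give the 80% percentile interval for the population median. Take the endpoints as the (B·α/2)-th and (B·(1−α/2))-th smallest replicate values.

(40.1, 46.8)

α = 0.20; lower rank = 10 × 0.100 = 1; upper rank = 10 × 0.900 = 9.
The 1st smallest replicate is 40.1; the 9th is 46.8.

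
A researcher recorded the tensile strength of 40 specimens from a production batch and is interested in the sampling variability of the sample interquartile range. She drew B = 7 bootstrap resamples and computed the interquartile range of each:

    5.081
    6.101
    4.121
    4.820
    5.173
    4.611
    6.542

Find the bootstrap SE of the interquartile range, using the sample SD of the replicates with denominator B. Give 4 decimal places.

Bootstrap SE is the standard deviation of the 7 replicate interquartile ranges.
Mean of replicates: (5.081 + 6.101 + 4.121 + 4.820 + 5.173 + 4.611 + 6.542) / 7 = 36.44900 / 7 = 5.20700
Sum of squared deviations: (−0.12600)² + (+0.89400)² + (−1.08600)² + (−0.38700)² + (−0.03400)² + (−0.59600)² + (+1.33500)² = 4.28287
Variance = 4.28287 / 7 = 0.61184
SE* = √0.61184

SE* = 0.7822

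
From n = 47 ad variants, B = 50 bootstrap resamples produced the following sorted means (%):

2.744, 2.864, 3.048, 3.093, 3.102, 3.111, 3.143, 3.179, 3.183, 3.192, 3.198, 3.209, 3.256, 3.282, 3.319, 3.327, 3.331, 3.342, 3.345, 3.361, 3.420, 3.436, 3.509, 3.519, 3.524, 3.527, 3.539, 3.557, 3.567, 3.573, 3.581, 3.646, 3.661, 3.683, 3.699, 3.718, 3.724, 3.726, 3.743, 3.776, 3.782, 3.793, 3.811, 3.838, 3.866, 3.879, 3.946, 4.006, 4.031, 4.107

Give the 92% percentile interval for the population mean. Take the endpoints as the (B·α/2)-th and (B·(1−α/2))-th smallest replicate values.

(2.864, 4.006)

α = 0.08; lower rank = 50 × 0.040 = 2; upper rank = 50 × 0.960 = 48.
The 2nd smallest replicate is 2.864; the 48th is 4.006.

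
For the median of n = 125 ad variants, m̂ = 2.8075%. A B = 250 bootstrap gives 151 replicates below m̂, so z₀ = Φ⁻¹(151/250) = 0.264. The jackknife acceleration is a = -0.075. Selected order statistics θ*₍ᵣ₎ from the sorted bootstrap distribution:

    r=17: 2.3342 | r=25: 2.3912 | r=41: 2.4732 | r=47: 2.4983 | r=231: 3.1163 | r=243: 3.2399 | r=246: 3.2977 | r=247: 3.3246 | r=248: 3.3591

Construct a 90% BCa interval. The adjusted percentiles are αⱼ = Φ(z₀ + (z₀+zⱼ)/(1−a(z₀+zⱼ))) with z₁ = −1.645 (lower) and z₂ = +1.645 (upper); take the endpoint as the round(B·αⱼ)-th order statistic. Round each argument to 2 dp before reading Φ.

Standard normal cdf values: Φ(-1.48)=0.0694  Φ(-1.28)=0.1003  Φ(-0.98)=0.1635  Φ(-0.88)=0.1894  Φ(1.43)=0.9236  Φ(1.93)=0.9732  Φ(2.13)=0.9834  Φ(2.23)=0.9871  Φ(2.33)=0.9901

Lower: z₀ + z₁ = 0.264 + (-1.645) = -1.381; 1 − a(z₀+z₁) = 1 − (-0.075)(-1.381) = 0.8964; argument = 0.264 + (-1.381)/0.8964 = -1.2766 → -1.28.
α₁ = Φ(-1.28) = 0.1003; rank = round(250 × 0.1003) = 25; θ*₍25₎ = 2.3912.
Upper: z₀ + z₂ = 1.909; 1 − a(z₀+z₂) = 1.1432; argument = 1.9339 → 1.93; α₂ = 0.9732; rank = 243; θ*₍243₎ = 3.2399.

(2.3912, 3.2399)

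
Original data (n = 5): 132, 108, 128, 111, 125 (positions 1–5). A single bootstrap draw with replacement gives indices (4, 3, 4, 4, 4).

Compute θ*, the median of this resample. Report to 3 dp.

Resample values: 111, 128, 111, 111, 111.
Sorted: 111, 111, 111, 111, 128
Median = middle value = 111.000

θ* = 111.000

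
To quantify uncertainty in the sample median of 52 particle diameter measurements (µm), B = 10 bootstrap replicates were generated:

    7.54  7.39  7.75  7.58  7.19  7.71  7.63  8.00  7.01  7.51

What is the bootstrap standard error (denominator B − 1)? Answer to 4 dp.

SE* = 0.2829

Bootstrap SE is the standard deviation of the 10 replicate medians.
Mean of replicates: (7.54 + 7.39 + 7.75 + 7.58 + 7.19 + 7.71 + 7.63 + 8.00 + 7.01 + 7.51) / 10 = 75.31000 / 10 = 7.53100
Sum of squared deviations: (+0.00900)² + (−0.14100)² + (+0.21900)² + (+0.04900)² + (−0.34100)² + (+0.17900)² + (+0.09900)² + (+0.46900)² + (−0.52100)² + (−0.02100)² = 0.72029
Variance = 0.72029 / 9 = 0.08003
SE* = √0.08003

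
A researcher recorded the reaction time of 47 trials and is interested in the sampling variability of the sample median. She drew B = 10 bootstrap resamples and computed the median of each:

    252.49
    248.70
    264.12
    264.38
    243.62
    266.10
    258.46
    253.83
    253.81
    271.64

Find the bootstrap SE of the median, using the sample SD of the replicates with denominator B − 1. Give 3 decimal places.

SE* = 8.742

Bootstrap SE is the standard deviation of the 10 replicate medians.
Mean of replicates: (252.49 + 248.70 + 264.12 + 264.38 + 243.62 + 266.10 + 258.46 + 253.83 + 253.81 + 271.64) / 10 = 2577.1500 / 10 = 257.7150
Sum of squared deviations: (−5.2250)² + (−9.0150)² + (+6.4050)² + (+6.6650)² + (−14.0950)² + (+8.3850)² + (+0.7450)² + (−3.8850)² + (−3.9050)² + (+13.9250)² = 687.7972
Variance = 687.7972 / 9 = 76.4219
SE* = √76.4219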